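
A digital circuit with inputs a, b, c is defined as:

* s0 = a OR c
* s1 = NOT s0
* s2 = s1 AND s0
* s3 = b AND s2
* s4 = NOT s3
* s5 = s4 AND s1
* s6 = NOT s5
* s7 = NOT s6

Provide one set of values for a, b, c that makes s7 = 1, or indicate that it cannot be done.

Check with a=0 b=1 c=0:
s0 = a OR c = 0 OR 0 = 0
s1 = NOT s0 = NOT 0 = 1
s2 = s1 AND s0 = 1 AND 0 = 0
s3 = b AND s2 = 1 AND 0 = 0
s4 = NOT s3 = NOT 0 = 1
s5 = s4 AND s1 = 1 AND 1 = 1
s6 = NOT s5 = NOT 1 = 0
s7 = NOT s6 = NOT 0 = 1
So s7 = 1 as required.

a=0 b=1 c=0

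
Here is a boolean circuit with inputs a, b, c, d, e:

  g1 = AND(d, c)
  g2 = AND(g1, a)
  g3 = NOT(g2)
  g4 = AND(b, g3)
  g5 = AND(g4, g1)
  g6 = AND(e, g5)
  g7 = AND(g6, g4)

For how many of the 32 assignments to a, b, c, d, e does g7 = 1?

g7 = AND(g6, g4) must be 1, so both g6 = 1 and g4 = 1.
g6 = AND(e, g5) must be 1, so both e = 1 and g5 = 1.
Satisfying assignments:
  a=0, b=1, c=1, d=1, e=1

1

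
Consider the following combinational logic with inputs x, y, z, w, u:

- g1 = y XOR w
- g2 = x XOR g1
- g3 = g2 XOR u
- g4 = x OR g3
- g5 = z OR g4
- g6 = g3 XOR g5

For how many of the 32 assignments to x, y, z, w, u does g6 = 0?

20

g6 = g3 XOR g5 must be 0, so g3 and g5 are equal.
Enumerating the 32 input combinations, 20 give g6 = 0 and 12 give g6 = 1.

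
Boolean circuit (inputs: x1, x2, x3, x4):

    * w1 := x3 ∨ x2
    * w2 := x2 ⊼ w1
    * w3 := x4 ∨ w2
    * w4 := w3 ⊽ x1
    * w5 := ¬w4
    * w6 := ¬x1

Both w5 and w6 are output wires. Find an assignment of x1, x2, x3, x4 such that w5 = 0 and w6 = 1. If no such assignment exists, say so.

Check with x1=0, x2=1, x3=1, x4=0:
w1 = x3 ∨ x2 = 1 ∨ 1 = 1
w2 = x2 ⊼ w1 = 1 ⊼ 1 = 0
w3 = x4 ∨ w2 = 0 ∨ 0 = 0
w4 = w3 ⊽ x1 = 0 ⊽ 0 = 1
w5 = ¬w4 = ¬1 = 0
w6 = ¬x1 = ¬0 = 1
So w5 = 0 and w6 = 1.

x1=0, x2=1, x3=1, x4=0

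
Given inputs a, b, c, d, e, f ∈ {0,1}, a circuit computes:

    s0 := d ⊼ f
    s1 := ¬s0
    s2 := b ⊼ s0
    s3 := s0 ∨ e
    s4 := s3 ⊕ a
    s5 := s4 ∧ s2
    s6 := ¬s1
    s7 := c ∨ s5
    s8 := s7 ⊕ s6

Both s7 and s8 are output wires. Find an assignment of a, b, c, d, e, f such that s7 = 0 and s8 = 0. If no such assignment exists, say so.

Check with a=0, b=1, c=0, d=1, e=0, f=1:
s0 = d ⊼ f = 1 ⊼ 1 = 0
s1 = ¬s0 = ¬0 = 1
s2 = b ⊼ s0 = 1 ⊼ 0 = 1
s3 = s0 ∨ e = 0 ∨ 0 = 0
s4 = s3 ⊕ a = 0 ⊕ 0 = 0
s5 = s4 ∧ s2 = 0 ∧ 1 = 0
s6 = ¬s1 = ¬1 = 0
s7 = c ∨ s5 = 0 ∨ 0 = 0
s8 = s7 ⊕ s6 = 0 ⊕ 0 = 0
So s7 = 0 and s8 = 0.

a=0, b=1, c=0, d=1, e=0, f=1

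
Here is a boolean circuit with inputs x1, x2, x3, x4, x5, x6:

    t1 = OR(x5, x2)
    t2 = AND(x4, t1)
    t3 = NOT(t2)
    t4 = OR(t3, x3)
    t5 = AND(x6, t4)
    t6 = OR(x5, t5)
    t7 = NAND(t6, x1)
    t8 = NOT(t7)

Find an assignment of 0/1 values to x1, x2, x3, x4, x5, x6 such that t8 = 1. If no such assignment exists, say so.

t8 = NOT(t7) must be 1, so t7 = 0.
t7 = NAND(t6, x1) must be 0, so both t6 = 1 and x1 = 1.
t6 = OR(x5, t5) must be 1, so at least one of x5, t5 is 1.
Check with x1=1 x2=1 x3=0 x4=0 x5=1 x6=0:
t1 = OR(x5, x2) = OR(1, 1) = 1
t2 = AND(x4, t1) = AND(0, 1) = 0
t3 = NOT(t2) = NOT 0 = 1
t4 = OR(t3, x3) = OR(1, 0) = 1
t5 = AND(x6, t4) = AND(0, 1) = 0
t6 = OR(x5, t5) = OR(1, 0) = 1
t7 = NAND(t6, x1) = NAND(1, 1) = 0
t8 = NOT(t7) = NOT 0 = 1
So t8 = 1 as required.

x1=1 x2=1 x3=0 x4=0 x5=1 x6=0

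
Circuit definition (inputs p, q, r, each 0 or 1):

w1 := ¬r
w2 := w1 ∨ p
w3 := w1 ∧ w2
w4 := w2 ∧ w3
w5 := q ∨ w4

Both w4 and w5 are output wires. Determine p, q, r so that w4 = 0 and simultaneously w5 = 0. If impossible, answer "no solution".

p=0, q=0, r=1

Check with p=0, q=0, r=1:
w1 = ¬r = ¬1 = 0
w2 = w1 ∨ p = 0 ∨ 0 = 0
w3 = w1 ∧ w2 = 0 ∧ 0 = 0
w4 = w2 ∧ w3 = 0 ∧ 0 = 0
w5 = q ∨ w4 = 0 ∨ 0 = 0
So w4 = 0 and w5 = 0.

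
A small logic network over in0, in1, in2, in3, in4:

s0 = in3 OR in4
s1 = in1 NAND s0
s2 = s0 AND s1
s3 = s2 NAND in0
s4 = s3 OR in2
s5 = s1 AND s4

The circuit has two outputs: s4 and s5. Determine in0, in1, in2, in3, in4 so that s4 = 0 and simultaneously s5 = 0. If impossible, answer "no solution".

Check with in0=1, in1=0, in2=0, in3=1, in4=0:
s0 = in3 OR in4 = 1 OR 0 = 1
s1 = in1 NAND s0 = 0 NAND 1 = 1
s2 = s0 AND s1 = 1 AND 1 = 1
s3 = s2 NAND in0 = 1 NAND 1 = 0
s4 = s3 OR in2 = 0 OR 0 = 0
s5 = s1 AND s4 = 1 AND 0 = 0
So s4 = 0 and s5 = 0.

in0=1, in1=0, in2=0, in3=1, in4=0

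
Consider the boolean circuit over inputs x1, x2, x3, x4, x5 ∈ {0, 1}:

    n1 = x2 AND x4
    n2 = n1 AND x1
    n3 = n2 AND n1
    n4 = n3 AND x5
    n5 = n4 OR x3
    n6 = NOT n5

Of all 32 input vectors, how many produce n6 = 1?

15

n6 = NOT n5 must be 1, so n5 = 0.
Enumerating the 32 input combinations, 15 give n6 = 1 and 17 give n6 = 0.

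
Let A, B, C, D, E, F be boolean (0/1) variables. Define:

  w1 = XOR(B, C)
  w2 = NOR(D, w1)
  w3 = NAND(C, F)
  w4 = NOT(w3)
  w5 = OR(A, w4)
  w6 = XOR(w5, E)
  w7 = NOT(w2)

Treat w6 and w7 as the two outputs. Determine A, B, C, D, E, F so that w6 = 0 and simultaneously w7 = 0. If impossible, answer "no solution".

Check with A=0 B=1 C=1 D=0 E=0 F=0:
w1 = XOR(B, C) = XOR(1, 1) = 0
w2 = NOR(D, w1) = NOR(0, 0) = 1
w3 = NAND(C, F) = NAND(1, 0) = 1
w4 = NOT(w3) = NOT 1 = 0
w5 = OR(A, w4) = OR(0, 0) = 0
w6 = XOR(w5, E) = XOR(0, 0) = 0
w7 = NOT(w2) = NOT 1 = 0
So w6 = 0 and w7 = 0.

A=0 B=1 C=1 D=0 E=0 F=0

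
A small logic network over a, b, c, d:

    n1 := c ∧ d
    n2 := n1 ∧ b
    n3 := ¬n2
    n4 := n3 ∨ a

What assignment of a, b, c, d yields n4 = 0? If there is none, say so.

n4 = n3 ∨ a must be 0, so both n3 = 0 and a = 0.
n3 = ¬n2 must be 0, so n2 = 1.
Check with a=0 b=1 c=1 d=1:
n1 = c ∧ d = 1 ∧ 1 = 1
n2 = n1 ∧ b = 1 ∧ 1 = 1
n3 = ¬n2 = ¬1 = 0
n4 = n3 ∨ a = 0 ∨ 0 = 0
So n4 = 0 as required.

a=0 b=1 c=1 d=1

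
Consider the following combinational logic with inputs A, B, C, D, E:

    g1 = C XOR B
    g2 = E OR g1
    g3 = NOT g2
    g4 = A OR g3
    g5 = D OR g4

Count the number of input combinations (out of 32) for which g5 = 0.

g5 = D OR g4 must be 0, so both D = 0 and g4 = 0.
g4 = A OR g3 must be 0, so both A = 0 and g3 = 0.
g3 = NOT g2 must be 0, so g2 = 1.
Satisfying assignments:
  A=0, B=0, C=0, D=0, E=1
  A=0, B=0, C=1, D=0, E=0
  A=0, B=0, C=1, D=0, E=1
  A=0, B=1, C=0, D=0, E=0
  A=0, B=1, C=0, D=0, E=1
  A=0, B=1, C=1, D=0, E=1

6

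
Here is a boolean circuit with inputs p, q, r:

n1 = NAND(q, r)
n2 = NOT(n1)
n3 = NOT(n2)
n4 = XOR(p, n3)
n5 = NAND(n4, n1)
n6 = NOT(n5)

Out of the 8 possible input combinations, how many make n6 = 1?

3

n6 = NOT(n5) must be 1, so n5 = 0.
n5 = NAND(n4, n1) must be 0, so both n4 = 1 and n1 = 1.
Satisfying assignments:
  p=0, q=0, r=0
  p=0, q=0, r=1
  p=0, q=1, r=0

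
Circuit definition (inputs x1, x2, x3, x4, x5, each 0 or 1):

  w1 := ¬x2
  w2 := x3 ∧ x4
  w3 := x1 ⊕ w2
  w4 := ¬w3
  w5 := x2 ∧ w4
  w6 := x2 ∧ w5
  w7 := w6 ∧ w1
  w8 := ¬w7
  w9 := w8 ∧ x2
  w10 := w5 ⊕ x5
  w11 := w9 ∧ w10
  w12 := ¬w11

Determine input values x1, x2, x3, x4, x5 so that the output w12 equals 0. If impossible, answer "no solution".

x1=1 x2=1 x3=0 x4=0 x5=1

w12 = ¬w11 must be 0, so w11 = 1.
w11 = w9 ∧ w10 must be 1, so both w9 = 1 and w10 = 1.
w9 = w8 ∧ x2 must be 1, so both w8 = 1 and x2 = 1.
Check with x1=1 x2=1 x3=0 x4=0 x5=1:
w1 = ¬x2 = ¬1 = 0
w2 = x3 ∧ x4 = 0 ∧ 0 = 0
w3 = x1 ⊕ w2 = 1 ⊕ 0 = 1
w4 = ¬w3 = ¬1 = 0
w5 = x2 ∧ w4 = 1 ∧ 0 = 0
w6 = x2 ∧ w5 = 1 ∧ 0 = 0
w7 = w6 ∧ w1 = 0 ∧ 0 = 0
w8 = ¬w7 = ¬0 = 1
w9 = w8 ∧ x2 = 1 ∧ 1 = 1
w10 = w5 ⊕ x5 = 0 ⊕ 1 = 1
w11 = w9 ∧ w10 = 1 ∧ 1 = 1
w12 = ¬w11 = ¬1 = 0
So w12 = 0 as required.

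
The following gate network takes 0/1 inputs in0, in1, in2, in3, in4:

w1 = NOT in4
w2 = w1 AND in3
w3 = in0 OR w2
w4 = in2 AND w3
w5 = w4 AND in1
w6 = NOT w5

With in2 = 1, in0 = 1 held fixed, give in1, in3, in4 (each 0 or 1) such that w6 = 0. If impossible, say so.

in1=1, in3=1, in4=1

w6 = NOT w5 must be 0, so w5 = 1.
Check with in2 = 1, in0 = 1 and in1=1, in3=1, in4=1:
w1 = NOT in4 = NOT 1 = 0
w2 = w1 AND in3 = 0 AND 1 = 0
w3 = in0 OR w2 = 1 OR 0 = 1
w4 = in2 AND w3 = 1 AND 1 = 1
w5 = w4 AND in1 = 1 AND 1 = 1
w6 = NOT w5 = NOT 1 = 0
So w6 = 0.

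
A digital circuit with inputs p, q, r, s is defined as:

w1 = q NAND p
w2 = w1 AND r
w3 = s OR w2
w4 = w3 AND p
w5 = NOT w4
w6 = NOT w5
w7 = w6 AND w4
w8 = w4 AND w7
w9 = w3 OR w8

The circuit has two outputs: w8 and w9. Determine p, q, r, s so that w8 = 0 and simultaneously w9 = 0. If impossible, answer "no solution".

Check with p=1, q=1, r=1, s=0:
w1 = q NAND p = 1 NAND 1 = 0
w2 = w1 AND r = 0 AND 1 = 0
w3 = s OR w2 = 0 OR 0 = 0
w4 = w3 AND p = 0 AND 1 = 0
w5 = NOT w4 = NOT 0 = 1
w6 = NOT w5 = NOT 1 = 0
w7 = w6 AND w4 = 0 AND 0 = 0
w8 = w4 AND w7 = 0 AND 0 = 0
w9 = w3 OR w8 = 0 OR 0 = 0
So w8 = 0 and w9 = 0.

p=1, q=1, r=1, s=0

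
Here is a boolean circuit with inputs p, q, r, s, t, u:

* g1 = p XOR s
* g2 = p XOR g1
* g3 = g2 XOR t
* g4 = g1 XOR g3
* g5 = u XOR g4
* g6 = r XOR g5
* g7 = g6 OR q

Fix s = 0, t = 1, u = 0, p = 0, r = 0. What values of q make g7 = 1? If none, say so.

g7 = g6 OR q must be 1, so at least one of g6, q is 1.
Check with s = 0, t = 1, u = 0, p = 0, r = 0 and q=0:
g1 = p XOR s = 0 XOR 0 = 0
g2 = p XOR g1 = 0 XOR 0 = 0
g3 = g2 XOR t = 0 XOR 1 = 1
g4 = g1 XOR g3 = 0 XOR 1 = 1
g5 = u XOR g4 = 0 XOR 1 = 1
g6 = r XOR g5 = 0 XOR 1 = 1
g7 = g6 OR q = 1 OR 0 = 1
So g7 = 1.

q=0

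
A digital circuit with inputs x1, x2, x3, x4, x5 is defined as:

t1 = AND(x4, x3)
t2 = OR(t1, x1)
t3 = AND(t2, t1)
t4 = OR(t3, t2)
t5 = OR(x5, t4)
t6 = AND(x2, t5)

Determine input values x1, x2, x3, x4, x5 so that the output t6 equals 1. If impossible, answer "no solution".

t6 = AND(x2, t5) must be 1, so both x2 = 1 and t5 = 1.
t5 = OR(x5, t4) must be 1, so at least one of x5, t4 is 1.
Check with x1=0 x2=1 x3=1 x4=1 x5=1:
t1 = AND(x4, x3) = AND(1, 1) = 1
t2 = OR(t1, x1) = OR(1, 0) = 1
t3 = AND(t2, t1) = AND(1, 1) = 1
t4 = OR(t3, t2) = OR(1, 1) = 1
t5 = OR(x5, t4) = OR(1, 1) = 1
t6 = AND(x2, t5) = AND(1, 1) = 1
So t6 = 1 as required.

x1=0 x2=1 x3=1 x4=1 x5=1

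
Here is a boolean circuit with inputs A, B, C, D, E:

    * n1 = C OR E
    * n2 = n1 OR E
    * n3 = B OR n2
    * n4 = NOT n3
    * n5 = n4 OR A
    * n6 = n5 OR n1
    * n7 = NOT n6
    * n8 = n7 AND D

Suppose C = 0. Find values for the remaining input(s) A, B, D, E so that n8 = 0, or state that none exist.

n8 = n7 AND D must be 0, so at least one of n7, D is 0.
Check with C = 0 and A=1, B=1, D=1, E=1:
n1 = C OR E = 0 OR 1 = 1
n2 = n1 OR E = 1 OR 1 = 1
n3 = B OR n2 = 1 OR 1 = 1
n4 = NOT n3 = NOT 1 = 0
n5 = n4 OR A = 0 OR 1 = 1
n6 = n5 OR n1 = 1 OR 1 = 1
n7 = NOT n6 = NOT 1 = 0
n8 = n7 AND D = 0 AND 1 = 0
So n8 = 0.

A=1 B=1 D=1 E=1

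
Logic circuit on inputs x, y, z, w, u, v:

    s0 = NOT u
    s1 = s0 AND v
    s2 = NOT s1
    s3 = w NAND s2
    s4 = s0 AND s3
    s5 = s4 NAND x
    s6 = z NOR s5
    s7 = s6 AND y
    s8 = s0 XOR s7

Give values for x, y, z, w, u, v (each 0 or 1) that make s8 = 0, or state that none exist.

x=0, y=0, z=1, w=0, u=1, v=1

s8 = s0 XOR s7 must be 0, so s0 and s7 are equal.
Check with x=0, y=0, z=1, w=0, u=1, v=1:
s0 = NOT u = NOT 1 = 0
s1 = s0 AND v = 0 AND 1 = 0
s2 = NOT s1 = NOT 0 = 1
s3 = w NAND s2 = 0 NAND 1 = 1
s4 = s0 AND s3 = 0 AND 1 = 0
s5 = s4 NAND x = 0 NAND 0 = 1
s6 = z NOR s5 = 1 NOR 1 = 0
s7 = s6 AND y = 0 AND 0 = 0
s8 = s0 XOR s7 = 0 XOR 0 = 0
So s8 = 0 as required.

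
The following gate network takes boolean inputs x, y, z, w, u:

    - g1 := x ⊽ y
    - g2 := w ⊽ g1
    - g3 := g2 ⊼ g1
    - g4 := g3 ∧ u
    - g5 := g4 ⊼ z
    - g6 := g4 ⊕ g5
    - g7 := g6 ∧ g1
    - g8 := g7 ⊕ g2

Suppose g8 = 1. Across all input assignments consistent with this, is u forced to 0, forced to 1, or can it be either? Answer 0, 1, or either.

Both values of u occur among assignments with g8 = 1:
  u=0: x=0, y=0, z=0, w=0, u=0
  u=1: x=0, y=0, z=1, w=0, u=1

either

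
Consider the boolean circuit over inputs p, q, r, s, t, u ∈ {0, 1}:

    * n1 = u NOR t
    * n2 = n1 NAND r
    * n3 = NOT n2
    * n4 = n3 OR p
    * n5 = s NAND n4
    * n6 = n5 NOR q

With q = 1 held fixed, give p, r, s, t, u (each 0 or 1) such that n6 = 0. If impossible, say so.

Check with q = 1 and p=0, r=0, s=0, t=0, u=1:
n1 = u NOR t = 1 NOR 0 = 0
n2 = n1 NAND r = 0 NAND 0 = 1
n3 = NOT n2 = NOT 1 = 0
n4 = n3 OR p = 0 OR 0 = 0
n5 = s NAND n4 = 0 NAND 0 = 1
n6 = n5 NOR q = 1 NOR 1 = 0
So n6 = 0.

p=0, r=0, s=0, t=0, u=1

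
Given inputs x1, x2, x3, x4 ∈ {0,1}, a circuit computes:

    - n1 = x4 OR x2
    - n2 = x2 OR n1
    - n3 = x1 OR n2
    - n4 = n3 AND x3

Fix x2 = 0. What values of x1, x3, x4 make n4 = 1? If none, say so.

n4 = n3 AND x3 must be 1, so both n3 = 1 and x3 = 1.
n3 = x1 OR n2 must be 1, so at least one of x1, n2 is 1.
Check with x2 = 0 and x1=1, x3=1, x4=0:
n1 = x4 OR x2 = 0 OR 0 = 0
n2 = x2 OR n1 = 0 OR 0 = 0
n3 = x1 OR n2 = 1 OR 0 = 1
n4 = n3 AND x3 = 1 AND 1 = 1
So n4 = 1.

x1=1, x3=1, x4=0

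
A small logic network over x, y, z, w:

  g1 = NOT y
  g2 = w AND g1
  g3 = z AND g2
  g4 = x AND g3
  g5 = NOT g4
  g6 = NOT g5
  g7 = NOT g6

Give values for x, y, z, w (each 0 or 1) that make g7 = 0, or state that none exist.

g7 = NOT g6 must be 0, so g6 = 1.
g6 = NOT g5 must be 1, so g5 = 0.
g5 = NOT g4 must be 0, so g4 = 1.
Check with x=1 y=0 z=1 w=1:
g1 = NOT y = NOT 0 = 1
g2 = w AND g1 = 1 AND 1 = 1
g3 = z AND g2 = 1 AND 1 = 1
g4 = x AND g3 = 1 AND 1 = 1
g5 = NOT g4 = NOT 1 = 0
g6 = NOT g5 = NOT 0 = 1
g7 = NOT g6 = NOT 1 = 0
So g7 = 0 as required.

x=1 y=0 z=1 w=1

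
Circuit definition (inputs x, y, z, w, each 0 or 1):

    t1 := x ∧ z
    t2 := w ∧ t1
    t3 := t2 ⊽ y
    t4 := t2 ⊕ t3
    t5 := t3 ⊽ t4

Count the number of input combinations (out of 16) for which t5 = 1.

t5 = t3 ⊽ t4 must be 1, so both t3 = 0 and t4 = 0.
t3 = t2 ⊽ y must be 0, so at least one of t2, y is 1.
Enumerating the 16 input combinations, 7 give t5 = 1 and 9 give t5 = 0.

7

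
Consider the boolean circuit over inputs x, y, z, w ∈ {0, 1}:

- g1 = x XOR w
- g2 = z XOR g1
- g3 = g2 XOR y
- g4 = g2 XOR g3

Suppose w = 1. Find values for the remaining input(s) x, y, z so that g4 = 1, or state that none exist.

Check with w = 1 and x=1, y=1, z=1:
g1 = x XOR w = 1 XOR 1 = 0
g2 = z XOR g1 = 1 XOR 0 = 1
g3 = g2 XOR y = 1 XOR 1 = 0
g4 = g2 XOR g3 = 1 XOR 0 = 1
So g4 = 1.

x=1, y=1, z=1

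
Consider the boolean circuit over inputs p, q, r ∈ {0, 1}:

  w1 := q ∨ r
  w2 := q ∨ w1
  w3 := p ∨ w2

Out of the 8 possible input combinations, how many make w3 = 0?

w3 = p ∨ w2 must be 0, so both p = 0 and w2 = 0.
Satisfying assignments:
  p=0, q=0, r=0

1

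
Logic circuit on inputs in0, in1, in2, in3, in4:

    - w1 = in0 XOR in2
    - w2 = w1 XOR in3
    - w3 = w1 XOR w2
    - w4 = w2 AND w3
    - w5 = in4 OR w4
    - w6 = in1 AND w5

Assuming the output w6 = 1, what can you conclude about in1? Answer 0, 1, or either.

w6 = in1 AND w5 must be 1, so both in1 = 1 and w5 = 1.
w5 = in4 OR w4 must be 1, so at least one of in4, w4 is 1.
Every assignment with w6 = 1 has in1 = 1; there are 10 such assignment(s).

1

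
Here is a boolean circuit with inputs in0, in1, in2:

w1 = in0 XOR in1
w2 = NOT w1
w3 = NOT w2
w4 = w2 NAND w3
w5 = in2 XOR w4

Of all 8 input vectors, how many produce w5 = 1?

w5 = in2 XOR w4 must be 1, so in2 and w4 differ.
Enumerating the 8 input combinations, 4 give w5 = 1 and 4 give w5 = 0.

4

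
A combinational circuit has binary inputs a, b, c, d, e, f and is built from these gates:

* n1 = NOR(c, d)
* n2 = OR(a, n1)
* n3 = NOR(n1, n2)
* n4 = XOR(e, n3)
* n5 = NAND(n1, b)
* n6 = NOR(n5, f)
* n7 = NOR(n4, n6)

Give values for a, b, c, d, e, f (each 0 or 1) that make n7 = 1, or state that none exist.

n7 = NOR(n4, n6) must be 1, so both n4 = 0 and n6 = 0.
n4 = XOR(e, n3) must be 0, so e and n3 are equal.
n6 = NOR(n5, f) must be 0, so at least one of n5, f is 1.
Check with a=0 b=1 c=0 d=1 e=1 f=0:
n1 = NOR(c, d) = NOR(0, 1) = 0
n2 = OR(a, n1) = OR(0, 0) = 0
n3 = NOR(n1, n2) = NOR(0, 0) = 1
n4 = XOR(e, n3) = XOR(1, 1) = 0
n5 = NAND(n1, b) = NAND(0, 1) = 1
n6 = NOR(n5, f) = NOR(1, 0) = 0
n7 = NOR(n4, n6) = NOR(0, 0) = 1
So n7 = 1 as required.

a=0 b=1 c=0 d=1 e=1 f=0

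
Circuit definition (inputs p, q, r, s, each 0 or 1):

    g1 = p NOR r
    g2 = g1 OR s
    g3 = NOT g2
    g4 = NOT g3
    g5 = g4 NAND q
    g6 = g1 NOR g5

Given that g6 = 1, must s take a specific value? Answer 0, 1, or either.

1

g6 = g1 NOR g5 must be 1, so both g1 = 0 and g5 = 0.
g1 = p NOR r must be 0, so at least one of p, r is 1.
Every assignment with g6 = 1 has s = 1; there are 3 such assignment(s).
  p=0, q=1, r=1, s=1
  p=1, q=1, r=0, s=1
  p=1, q=1, r=1, s=1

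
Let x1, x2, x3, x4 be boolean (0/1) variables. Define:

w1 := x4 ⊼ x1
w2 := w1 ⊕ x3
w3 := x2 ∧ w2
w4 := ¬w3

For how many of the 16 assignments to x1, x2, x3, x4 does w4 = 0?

w4 = ¬w3 must be 0, so w3 = 1.
Satisfying assignments:
  x1=0, x2=1, x3=0, x4=0
  x1=0, x2=1, x3=0, x4=1
  x1=1, x2=1, x3=0, x4=0
  x1=1, x2=1, x3=1, x4=1

4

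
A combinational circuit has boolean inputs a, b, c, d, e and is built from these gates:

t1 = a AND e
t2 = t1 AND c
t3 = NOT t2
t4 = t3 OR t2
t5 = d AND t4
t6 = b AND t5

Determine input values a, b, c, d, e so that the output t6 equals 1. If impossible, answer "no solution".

a=0, b=1, c=1, d=1, e=1

t6 = b AND t5 must be 1, so both b = 1 and t5 = 1.
t5 = d AND t4 must be 1, so both d = 1 and t4 = 1.
t4 = t3 OR t2 must be 1, so at least one of t3, t2 is 1.
Check with a=0, b=1, c=1, d=1, e=1:
t1 = a AND e = 0 AND 1 = 0
t2 = t1 AND c = 0 AND 1 = 0
t3 = NOT t2 = NOT 0 = 1
t4 = t3 OR t2 = 1 OR 0 = 1
t5 = d AND t4 = 1 AND 1 = 1
t6 = b AND t5 = 1 AND 1 = 1
So t6 = 1 as required.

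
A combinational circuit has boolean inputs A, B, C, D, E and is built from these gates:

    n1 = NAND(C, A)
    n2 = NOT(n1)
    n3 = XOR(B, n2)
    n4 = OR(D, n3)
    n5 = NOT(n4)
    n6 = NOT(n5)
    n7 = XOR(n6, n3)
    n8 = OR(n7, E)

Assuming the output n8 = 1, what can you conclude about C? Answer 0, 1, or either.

Both values of C occur among assignments with n8 = 1:
  C=0: A=0, B=0, C=0, D=0, E=1
  C=1: A=0, B=0, C=1, D=0, E=1

either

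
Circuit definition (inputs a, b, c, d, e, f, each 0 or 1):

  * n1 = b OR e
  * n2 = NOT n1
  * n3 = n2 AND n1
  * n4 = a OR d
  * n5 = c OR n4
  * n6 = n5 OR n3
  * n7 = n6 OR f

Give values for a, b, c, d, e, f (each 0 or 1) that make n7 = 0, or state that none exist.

Check with a=0, b=1, c=0, d=0, e=1, f=0:
n1 = b OR e = 1 OR 1 = 1
n2 = NOT n1 = NOT 1 = 0
n3 = n2 AND n1 = 0 AND 1 = 0
n4 = a OR d = 0 OR 0 = 0
n5 = c OR n4 = 0 OR 0 = 0
n6 = n5 OR n3 = 0 OR 0 = 0
n7 = n6 OR f = 0 OR 0 = 0
So n7 = 0 as required.

a=0, b=1, c=0, d=0, e=1, f=0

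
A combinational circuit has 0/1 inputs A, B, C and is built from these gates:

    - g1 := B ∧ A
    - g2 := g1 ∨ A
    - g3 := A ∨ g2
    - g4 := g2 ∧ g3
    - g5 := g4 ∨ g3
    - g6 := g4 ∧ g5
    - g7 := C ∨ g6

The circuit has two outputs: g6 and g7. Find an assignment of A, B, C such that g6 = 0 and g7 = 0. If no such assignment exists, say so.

A=0 B=1 C=0

Check with A=0 B=1 C=0:
g1 = B ∧ A = 1 ∧ 0 = 0
g2 = g1 ∨ A = 0 ∨ 0 = 0
g3 = A ∨ g2 = 0 ∨ 0 = 0
g4 = g2 ∧ g3 = 0 ∧ 0 = 0
g5 = g4 ∨ g3 = 0 ∨ 0 = 0
g6 = g4 ∧ g5 = 0 ∧ 0 = 0
g7 = C ∨ g6 = 0 ∨ 0 = 0
So g6 = 0 and g7 = 0.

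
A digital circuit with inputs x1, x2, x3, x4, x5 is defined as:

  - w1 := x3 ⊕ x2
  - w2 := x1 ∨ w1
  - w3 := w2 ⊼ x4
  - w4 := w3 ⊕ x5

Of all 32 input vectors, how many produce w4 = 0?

16

w4 = w3 ⊕ x5 must be 0, so w3 and x5 are equal.
Enumerating the 32 input combinations, 16 give w4 = 0 and 16 give w4 = 1.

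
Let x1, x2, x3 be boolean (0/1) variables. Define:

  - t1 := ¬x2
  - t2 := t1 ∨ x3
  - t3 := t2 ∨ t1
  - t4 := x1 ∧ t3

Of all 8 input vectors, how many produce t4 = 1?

3

t4 = x1 ∧ t3 must be 1, so both x1 = 1 and t3 = 1.
Satisfying assignments:
  x1=1, x2=0, x3=0
  x1=1, x2=0, x3=1
  x1=1, x2=1, x3=1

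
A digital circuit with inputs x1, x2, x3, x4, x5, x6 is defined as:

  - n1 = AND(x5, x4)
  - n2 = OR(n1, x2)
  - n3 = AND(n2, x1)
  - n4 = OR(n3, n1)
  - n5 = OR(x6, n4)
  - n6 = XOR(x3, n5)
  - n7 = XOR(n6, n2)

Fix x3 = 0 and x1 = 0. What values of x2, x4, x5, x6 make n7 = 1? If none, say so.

n7 = XOR(n6, n2) must be 1, so n6 and n2 differ.
Check with x3 = 0 and x1 = 0 and x2=0, x4=0, x5=1, x6=1:
n1 = AND(x5, x4) = AND(1, 0) = 0
n2 = OR(n1, x2) = OR(0, 0) = 0
n3 = AND(n2, x1) = AND(0, 0) = 0
n4 = OR(n3, n1) = OR(0, 0) = 0
n5 = OR(x6, n4) = OR(1, 0) = 1
n6 = XOR(x3, n5) = XOR(0, 1) = 1
n7 = XOR(n6, n2) = XOR(1, 0) = 1
So n7 = 1.

x2=0 x4=0 x5=1 x6=1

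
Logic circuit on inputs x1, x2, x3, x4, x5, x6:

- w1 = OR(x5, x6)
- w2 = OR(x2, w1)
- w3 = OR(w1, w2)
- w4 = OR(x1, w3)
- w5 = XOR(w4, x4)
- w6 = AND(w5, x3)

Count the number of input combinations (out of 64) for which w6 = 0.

48

w6 = AND(w5, x3) must be 0, so at least one of w5, x3 is 0.
Enumerating the 64 input combinations, 48 give w6 = 0 and 16 give w6 = 1.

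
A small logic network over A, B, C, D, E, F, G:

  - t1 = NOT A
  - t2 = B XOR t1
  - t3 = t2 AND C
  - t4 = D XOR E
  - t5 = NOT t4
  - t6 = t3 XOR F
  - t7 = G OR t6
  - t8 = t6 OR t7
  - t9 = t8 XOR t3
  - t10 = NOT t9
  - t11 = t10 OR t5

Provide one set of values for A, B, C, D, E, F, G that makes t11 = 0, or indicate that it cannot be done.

Check with A=1 B=0 C=0 D=1 E=0 F=1 G=1:
t1 = NOT A = NOT 1 = 0
t2 = B XOR t1 = 0 XOR 0 = 0
t3 = t2 AND C = 0 AND 0 = 0
t4 = D XOR E = 1 XOR 0 = 1
t5 = NOT t4 = NOT 1 = 0
t6 = t3 XOR F = 0 XOR 1 = 1
t7 = G OR t6 = 1 OR 1 = 1
t8 = t6 OR t7 = 1 OR 1 = 1
t9 = t8 XOR t3 = 1 XOR 0 = 1
t10 = NOT t9 = NOT 1 = 0
t11 = t10 OR t5 = 0 OR 0 = 0
So t11 = 0 as required.

A=1 B=0 C=0 D=1 E=0 F=1 G=1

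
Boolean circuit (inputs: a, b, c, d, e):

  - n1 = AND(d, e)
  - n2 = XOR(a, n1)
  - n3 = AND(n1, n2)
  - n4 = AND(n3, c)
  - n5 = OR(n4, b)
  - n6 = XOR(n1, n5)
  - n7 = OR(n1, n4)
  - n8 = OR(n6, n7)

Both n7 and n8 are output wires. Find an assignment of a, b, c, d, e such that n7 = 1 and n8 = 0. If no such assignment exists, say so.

Across all 32 input combinations, none give both n7 = 1 and n8 = 0.

no solution exists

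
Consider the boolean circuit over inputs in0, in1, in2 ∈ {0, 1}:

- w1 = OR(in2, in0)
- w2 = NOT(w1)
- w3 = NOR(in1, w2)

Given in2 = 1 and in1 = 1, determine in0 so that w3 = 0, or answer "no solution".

in0=0

w3 = NOR(in1, w2) must be 0, so at least one of in1, w2 is 1.
Check with in2 = 1 and in1 = 1 and in0=0:
w1 = OR(in2, in0) = OR(1, 0) = 1
w2 = NOT(w1) = NOT 1 = 0
w3 = NOR(in1, w2) = NOR(1, 0) = 0
So w3 = 0.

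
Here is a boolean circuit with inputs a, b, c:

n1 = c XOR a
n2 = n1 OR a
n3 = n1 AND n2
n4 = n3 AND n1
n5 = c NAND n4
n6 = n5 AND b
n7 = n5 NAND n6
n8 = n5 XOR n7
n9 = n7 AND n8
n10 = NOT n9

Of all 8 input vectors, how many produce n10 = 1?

6

n10 = NOT n9 must be 1, so n9 = 0.
Satisfying assignments:
  a=0, b=0, c=0
  a=0, b=1, c=0
  a=1, b=0, c=0
  a=1, b=0, c=1
  a=1, b=1, c=0
  a=1, b=1, c=1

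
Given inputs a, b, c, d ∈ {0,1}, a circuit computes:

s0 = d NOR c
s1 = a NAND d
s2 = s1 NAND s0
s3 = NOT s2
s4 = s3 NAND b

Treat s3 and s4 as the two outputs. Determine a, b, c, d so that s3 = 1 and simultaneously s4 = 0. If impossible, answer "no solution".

a=0 b=1 c=0 d=0

Check with a=0 b=1 c=0 d=0:
s0 = d NOR c = 0 NOR 0 = 1
s1 = a NAND d = 0 NAND 0 = 1
s2 = s1 NAND s0 = 1 NAND 1 = 0
s3 = NOT s2 = NOT 0 = 1
s4 = s3 NAND b = 1 NAND 1 = 0
So s3 = 1 and s4 = 0.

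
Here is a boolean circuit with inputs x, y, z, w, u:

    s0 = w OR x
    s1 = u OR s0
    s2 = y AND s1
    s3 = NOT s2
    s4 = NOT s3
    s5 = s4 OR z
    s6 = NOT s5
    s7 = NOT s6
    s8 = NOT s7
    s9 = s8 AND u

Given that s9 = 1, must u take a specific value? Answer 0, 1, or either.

s9 = s8 AND u must be 1, so both s8 = 1 and u = 1.
s8 = NOT s7 must be 1, so s7 = 0.
Every assignment with s9 = 1 has u = 1; there are 4 such assignment(s).
  x=0, y=0, z=0, w=0, u=1
  x=0, y=0, z=0, w=1, u=1
  x=1, y=0, z=0, w=0, u=1
  x=1, y=0, z=0, w=1, u=1

1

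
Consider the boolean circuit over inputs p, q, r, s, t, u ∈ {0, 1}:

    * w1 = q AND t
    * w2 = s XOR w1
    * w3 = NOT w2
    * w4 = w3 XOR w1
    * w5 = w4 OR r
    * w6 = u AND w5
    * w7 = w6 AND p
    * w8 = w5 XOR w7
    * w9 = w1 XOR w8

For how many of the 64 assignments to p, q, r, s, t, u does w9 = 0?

w9 = w1 XOR w8 must be 0, so w1 and w8 are equal.
Enumerating the 64 input combinations, 30 give w9 = 0 and 34 give w9 = 1.

30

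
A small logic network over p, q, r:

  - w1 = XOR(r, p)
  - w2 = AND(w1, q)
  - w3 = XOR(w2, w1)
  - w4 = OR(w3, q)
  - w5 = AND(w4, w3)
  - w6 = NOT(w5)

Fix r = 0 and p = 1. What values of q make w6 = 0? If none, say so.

w6 = NOT(w5) must be 0, so w5 = 1.
w5 = AND(w4, w3) must be 1, so both w4 = 1 and w3 = 1.
Check with r = 0 and p = 1 and q=0:
w1 = XOR(r, p) = XOR(0, 1) = 1
w2 = AND(w1, q) = AND(1, 0) = 0
w3 = XOR(w2, w1) = XOR(0, 1) = 1
w4 = OR(w3, q) = OR(1, 0) = 1
w5 = AND(w4, w3) = AND(1, 1) = 1
w6 = NOT(w5) = NOT 1 = 0
So w6 = 0.

q=0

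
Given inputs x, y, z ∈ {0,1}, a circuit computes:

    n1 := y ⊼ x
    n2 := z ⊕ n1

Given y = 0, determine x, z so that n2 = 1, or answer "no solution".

Check with y = 0 and x=0, z=0:
n1 = y ⊼ x = 0 ⊼ 0 = 1
n2 = z ⊕ n1 = 0 ⊕ 1 = 1
So n2 = 1.

x=0, z=0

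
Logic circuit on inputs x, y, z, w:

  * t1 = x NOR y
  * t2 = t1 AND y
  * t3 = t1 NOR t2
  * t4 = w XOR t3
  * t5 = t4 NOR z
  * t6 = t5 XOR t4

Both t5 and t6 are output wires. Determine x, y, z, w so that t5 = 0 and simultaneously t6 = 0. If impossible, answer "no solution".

Check with x=0 y=0 z=1 w=0:
t1 = x NOR y = 0 NOR 0 = 1
t2 = t1 AND y = 1 AND 0 = 0
t3 = t1 NOR t2 = 1 NOR 0 = 0
t4 = w XOR t3 = 0 XOR 0 = 0
t5 = t4 NOR z = 0 NOR 1 = 0
t6 = t5 XOR t4 = 0 XOR 0 = 0
So t5 = 0 and t6 = 0.

x=0 y=0 z=1 w=0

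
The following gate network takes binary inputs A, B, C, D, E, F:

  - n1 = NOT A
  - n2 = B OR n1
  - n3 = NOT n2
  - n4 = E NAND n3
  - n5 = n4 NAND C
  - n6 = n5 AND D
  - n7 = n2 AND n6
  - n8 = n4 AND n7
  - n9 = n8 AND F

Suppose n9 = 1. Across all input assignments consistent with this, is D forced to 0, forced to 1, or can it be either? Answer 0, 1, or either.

n9 = n8 AND F must be 1, so both n8 = 1 and F = 1.
Every assignment with n9 = 1 has D = 1; there are 6 such assignment(s).

1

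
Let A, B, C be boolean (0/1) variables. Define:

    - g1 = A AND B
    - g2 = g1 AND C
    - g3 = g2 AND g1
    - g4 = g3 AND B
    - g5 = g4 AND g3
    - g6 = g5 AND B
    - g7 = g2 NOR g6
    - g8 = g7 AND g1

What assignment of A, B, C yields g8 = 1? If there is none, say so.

Check with A=1 B=1 C=0:
g1 = A AND B = 1 AND 1 = 1
g2 = g1 AND C = 1 AND 0 = 0
g3 = g2 AND g1 = 0 AND 1 = 0
g4 = g3 AND B = 0 AND 1 = 0
g5 = g4 AND g3 = 0 AND 0 = 0
g6 = g5 AND B = 0 AND 1 = 0
g7 = g2 NOR g6 = 0 NOR 0 = 1
g8 = g7 AND g1 = 1 AND 1 = 1
So g8 = 1 as required.

A=1 B=1 C=0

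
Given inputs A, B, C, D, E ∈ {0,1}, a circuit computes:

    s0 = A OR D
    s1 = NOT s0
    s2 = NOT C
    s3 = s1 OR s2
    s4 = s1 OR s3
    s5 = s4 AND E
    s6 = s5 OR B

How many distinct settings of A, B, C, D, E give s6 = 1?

s6 = s5 OR B must be 1, so at least one of s5, B is 1.
Enumerating the 32 input combinations, 21 give s6 = 1 and 11 give s6 = 0.

21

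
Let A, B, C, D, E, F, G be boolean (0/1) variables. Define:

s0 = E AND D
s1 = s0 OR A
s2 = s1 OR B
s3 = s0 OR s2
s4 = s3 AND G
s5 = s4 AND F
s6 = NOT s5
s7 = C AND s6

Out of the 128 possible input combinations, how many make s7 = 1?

51

s7 = C AND s6 must be 1, so both C = 1 and s6 = 1.
Enumerating the 128 input combinations, 51 give s7 = 1 and 77 give s7 = 0.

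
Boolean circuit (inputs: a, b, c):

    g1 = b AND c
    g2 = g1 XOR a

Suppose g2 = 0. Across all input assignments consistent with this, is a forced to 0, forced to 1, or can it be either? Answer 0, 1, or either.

either

Both values of a occur among assignments with g2 = 0:
  a=0: a=0, b=0, c=0
  a=1: a=1, b=1, c=1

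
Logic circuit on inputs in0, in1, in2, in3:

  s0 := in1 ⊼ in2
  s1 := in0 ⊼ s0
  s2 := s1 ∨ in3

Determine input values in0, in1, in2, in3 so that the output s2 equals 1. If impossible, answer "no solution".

Check with in0=0, in1=1, in2=0, in3=0:
s0 = in1 ⊼ in2 = 1 ⊼ 0 = 1
s1 = in0 ⊼ s0 = 0 ⊼ 1 = 1
s2 = s1 ∨ in3 = 1 ∨ 0 = 1
So s2 = 1 as required.

in0=0, in1=1, in2=0, in3=0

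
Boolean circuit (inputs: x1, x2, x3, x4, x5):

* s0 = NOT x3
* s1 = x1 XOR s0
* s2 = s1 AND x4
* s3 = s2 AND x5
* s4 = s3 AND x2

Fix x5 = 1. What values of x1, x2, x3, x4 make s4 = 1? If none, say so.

Check with x5 = 1 and x1=1, x2=1, x3=1, x4=1:
s0 = NOT x3 = NOT 1 = 0
s1 = x1 XOR s0 = 1 XOR 0 = 1
s2 = s1 AND x4 = 1 AND 1 = 1
s3 = s2 AND x5 = 1 AND 1 = 1
s4 = s3 AND x2 = 1 AND 1 = 1
So s4 = 1.

x1=1, x2=1, x3=1, x4=1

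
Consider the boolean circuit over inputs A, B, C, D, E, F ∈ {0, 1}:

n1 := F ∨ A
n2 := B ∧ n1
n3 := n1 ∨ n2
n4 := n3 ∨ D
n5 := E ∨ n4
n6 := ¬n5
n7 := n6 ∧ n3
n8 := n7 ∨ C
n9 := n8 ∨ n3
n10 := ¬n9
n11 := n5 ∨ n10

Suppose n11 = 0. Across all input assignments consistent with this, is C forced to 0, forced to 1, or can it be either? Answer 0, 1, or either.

n11 = n5 ∨ n10 must be 0, so both n5 = 0 and n10 = 0.
Every assignment with n11 = 0 has C = 1; there are 2 such assignment(s).
  A=0, B=0, C=1, D=0, E=0, F=0
  A=0, B=1, C=1, D=0, E=0, F=0

1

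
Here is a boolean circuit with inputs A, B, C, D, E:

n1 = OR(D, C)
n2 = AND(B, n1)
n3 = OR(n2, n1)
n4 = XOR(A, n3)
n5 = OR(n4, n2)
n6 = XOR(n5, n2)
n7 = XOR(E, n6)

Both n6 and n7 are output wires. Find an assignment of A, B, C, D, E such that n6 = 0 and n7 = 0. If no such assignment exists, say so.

Check with A=0, B=1, C=0, D=0, E=0:
n1 = OR(D, C) = OR(0, 0) = 0
n2 = AND(B, n1) = AND(1, 0) = 0
n3 = OR(n2, n1) = OR(0, 0) = 0
n4 = XOR(A, n3) = XOR(0, 0) = 0
n5 = OR(n4, n2) = OR(0, 0) = 0
n6 = XOR(n5, n2) = XOR(0, 0) = 0
n7 = XOR(E, n6) = XOR(0, 0) = 0
So n6 = 0 and n7 = 0.

A=0, B=1, C=0, D=0, E=0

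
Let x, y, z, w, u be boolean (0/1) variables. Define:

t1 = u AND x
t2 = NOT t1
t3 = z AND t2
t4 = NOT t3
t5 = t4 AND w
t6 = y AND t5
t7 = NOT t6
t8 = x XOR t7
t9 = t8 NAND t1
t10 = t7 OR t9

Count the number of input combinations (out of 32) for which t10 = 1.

t10 = t7 OR t9 must be 1, so at least one of t7, t9 is 1.
Enumerating the 32 input combinations, 30 give t10 = 1 and 2 give t10 = 0.

30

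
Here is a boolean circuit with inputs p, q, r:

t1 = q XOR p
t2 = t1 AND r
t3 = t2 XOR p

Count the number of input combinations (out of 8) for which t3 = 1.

4

t3 = t2 XOR p must be 1, so t2 and p differ.
Satisfying assignments:
  p=0, q=1, r=1
  p=1, q=0, r=0
  p=1, q=1, r=0
  p=1, q=1, r=1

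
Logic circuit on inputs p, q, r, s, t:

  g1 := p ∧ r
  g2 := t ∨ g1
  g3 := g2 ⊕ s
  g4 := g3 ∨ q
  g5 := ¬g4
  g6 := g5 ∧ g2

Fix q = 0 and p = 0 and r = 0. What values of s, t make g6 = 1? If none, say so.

s=1, t=1

Check with q = 0 and p = 0 and r = 0 and s=1, t=1:
g1 = p ∧ r = 0 ∧ 0 = 0
g2 = t ∨ g1 = 1 ∨ 0 = 1
g3 = g2 ⊕ s = 1 ⊕ 1 = 0
g4 = g3 ∨ q = 0 ∨ 0 = 0
g5 = ¬g4 = ¬0 = 1
g6 = g5 ∧ g2 = 1 ∧ 1 = 1
So g6 = 1.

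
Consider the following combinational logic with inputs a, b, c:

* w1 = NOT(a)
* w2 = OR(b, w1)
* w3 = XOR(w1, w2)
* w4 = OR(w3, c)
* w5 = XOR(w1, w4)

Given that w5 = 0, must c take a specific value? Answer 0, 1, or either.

Both values of c occur among assignments with w5 = 0:
  c=0: a=1, b=0, c=0
  c=1: a=0, b=0, c=1

either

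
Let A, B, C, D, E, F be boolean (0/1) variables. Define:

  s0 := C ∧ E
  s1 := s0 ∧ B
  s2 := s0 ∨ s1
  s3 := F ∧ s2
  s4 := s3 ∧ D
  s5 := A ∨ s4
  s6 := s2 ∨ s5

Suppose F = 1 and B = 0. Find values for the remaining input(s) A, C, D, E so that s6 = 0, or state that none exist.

Check with F = 1 and B = 0 and A=0, C=0, D=1, E=1:
s0 = C ∧ E = 0 ∧ 1 = 0
s1 = s0 ∧ B = 0 ∧ 0 = 0
s2 = s0 ∨ s1 = 0 ∨ 0 = 0
s3 = F ∧ s2 = 1 ∧ 0 = 0
s4 = s3 ∧ D = 0 ∧ 1 = 0
s5 = A ∨ s4 = 0 ∨ 0 = 0
s6 = s2 ∨ s5 = 0 ∨ 0 = 0
So s6 = 0.

A=0, C=0, D=1, E=1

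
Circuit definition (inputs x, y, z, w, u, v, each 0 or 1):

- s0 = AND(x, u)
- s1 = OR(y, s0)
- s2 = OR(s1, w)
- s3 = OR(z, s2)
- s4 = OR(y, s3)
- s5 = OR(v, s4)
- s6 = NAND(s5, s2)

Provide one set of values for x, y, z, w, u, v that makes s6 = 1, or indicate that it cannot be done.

x=0, y=0, z=1, w=0, u=1, v=1

s6 = NAND(s5, s2) must be 1, so at least one of s5, s2 is 0.
Check with x=0, y=0, z=1, w=0, u=1, v=1:
s0 = AND(x, u) = AND(0, 1) = 0
s1 = OR(y, s0) = OR(0, 0) = 0
s2 = OR(s1, w) = OR(0, 0) = 0
s3 = OR(z, s2) = OR(1, 0) = 1
s4 = OR(y, s3) = OR(0, 1) = 1
s5 = OR(v, s4) = OR(1, 1) = 1
s6 = NAND(s5, s2) = NAND(1, 0) = 1
So s6 = 1 as required.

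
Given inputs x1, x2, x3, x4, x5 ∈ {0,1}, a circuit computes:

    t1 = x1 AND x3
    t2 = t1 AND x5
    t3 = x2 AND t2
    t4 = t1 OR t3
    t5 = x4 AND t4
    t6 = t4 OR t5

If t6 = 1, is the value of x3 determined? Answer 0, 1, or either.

1

t6 = t4 OR t5 must be 1, so at least one of t4, t5 is 1.
Every assignment with t6 = 1 has x3 = 1; there are 8 such assignment(s).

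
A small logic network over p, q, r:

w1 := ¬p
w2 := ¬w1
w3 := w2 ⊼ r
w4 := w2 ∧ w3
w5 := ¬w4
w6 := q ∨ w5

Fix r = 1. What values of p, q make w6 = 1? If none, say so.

p=0, q=0

Check with r = 1 and p=0, q=0:
w1 = ¬p = ¬0 = 1
w2 = ¬w1 = ¬1 = 0
w3 = w2 ⊼ r = 0 ⊼ 1 = 1
w4 = w2 ∧ w3 = 0 ∧ 1 = 0
w5 = ¬w4 = ¬0 = 1
w6 = q ∨ w5 = 0 ∨ 1 = 1
So w6 = 1.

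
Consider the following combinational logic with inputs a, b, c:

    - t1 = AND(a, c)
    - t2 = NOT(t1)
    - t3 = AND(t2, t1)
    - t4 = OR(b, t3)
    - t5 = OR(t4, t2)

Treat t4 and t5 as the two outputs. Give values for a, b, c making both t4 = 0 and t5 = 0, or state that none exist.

Check with a=1, b=0, c=1:
t1 = AND(a, c) = AND(1, 1) = 1
t2 = NOT(t1) = NOT 1 = 0
t3 = AND(t2, t1) = AND(0, 1) = 0
t4 = OR(b, t3) = OR(0, 0) = 0
t5 = OR(t4, t2) = OR(0, 0) = 0
So t4 = 0 and t5 = 0.

a=1, b=0, c=1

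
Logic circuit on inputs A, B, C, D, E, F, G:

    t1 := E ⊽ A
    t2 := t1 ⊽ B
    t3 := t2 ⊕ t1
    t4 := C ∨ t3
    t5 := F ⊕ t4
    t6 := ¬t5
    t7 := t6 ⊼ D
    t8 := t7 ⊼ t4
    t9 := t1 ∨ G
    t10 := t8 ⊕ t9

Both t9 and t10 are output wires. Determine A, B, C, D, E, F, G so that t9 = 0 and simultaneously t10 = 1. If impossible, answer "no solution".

A=1, B=1, C=0, D=1, E=1, F=1, G=0

Check with A=1, B=1, C=0, D=1, E=1, F=1, G=0:
t1 = E ⊽ A = 1 ⊽ 1 = 0
t2 = t1 ⊽ B = 0 ⊽ 1 = 0
t3 = t2 ⊕ t1 = 0 ⊕ 0 = 0
t4 = C ∨ t3 = 0 ∨ 0 = 0
t5 = F ⊕ t4 = 1 ⊕ 0 = 1
t6 = ¬t5 = ¬1 = 0
t7 = t6 ⊼ D = 0 ⊼ 1 = 1
t8 = t7 ⊼ t4 = 1 ⊼ 0 = 1
t9 = t1 ∨ G = 0 ∨ 0 = 0
t10 = t8 ⊕ t9 = 1 ⊕ 0 = 1
So t9 = 0 and t10 = 1.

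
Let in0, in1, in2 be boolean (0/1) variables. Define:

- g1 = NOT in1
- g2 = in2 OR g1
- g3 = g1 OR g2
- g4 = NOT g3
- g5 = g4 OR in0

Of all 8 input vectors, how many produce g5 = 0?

3

g5 = g4 OR in0 must be 0, so both g4 = 0 and in0 = 0.
g4 = NOT g3 must be 0, so g3 = 1.
Satisfying assignments:
  in0=0, in1=0, in2=0
  in0=0, in1=0, in2=1
  in0=0, in1=1, in2=1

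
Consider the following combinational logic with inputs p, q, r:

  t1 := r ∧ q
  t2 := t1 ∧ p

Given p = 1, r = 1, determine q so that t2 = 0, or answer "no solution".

Check with p = 1, r = 1 and q=0:
t1 = r ∧ q = 1 ∧ 0 = 0
t2 = t1 ∧ p = 0 ∧ 1 = 0
So t2 = 0.

q=0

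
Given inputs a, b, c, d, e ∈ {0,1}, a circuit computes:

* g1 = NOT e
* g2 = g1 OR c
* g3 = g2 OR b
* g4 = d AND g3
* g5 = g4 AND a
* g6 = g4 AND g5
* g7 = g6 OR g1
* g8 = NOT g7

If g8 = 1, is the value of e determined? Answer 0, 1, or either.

g8 = NOT g7 must be 1, so g7 = 0.
g7 = g6 OR g1 must be 0, so both g6 = 0 and g1 = 0.
Every assignment with g8 = 1 has e = 1; there are 13 such assignment(s).

1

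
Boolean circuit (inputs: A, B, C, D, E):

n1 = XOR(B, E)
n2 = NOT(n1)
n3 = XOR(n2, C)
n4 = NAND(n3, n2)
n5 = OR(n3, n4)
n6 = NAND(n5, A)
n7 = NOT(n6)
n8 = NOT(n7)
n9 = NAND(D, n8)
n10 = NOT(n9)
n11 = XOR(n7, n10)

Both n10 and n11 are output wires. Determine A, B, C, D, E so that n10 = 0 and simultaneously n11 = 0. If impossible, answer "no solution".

Check with A=0, B=0, C=1, D=0, E=1:
n1 = XOR(B, E) = XOR(0, 1) = 1
n2 = NOT(n1) = NOT 1 = 0
n3 = XOR(n2, C) = XOR(0, 1) = 1
n4 = NAND(n3, n2) = NAND(1, 0) = 1
n5 = OR(n3, n4) = OR(1, 1) = 1
n6 = NAND(n5, A) = NAND(1, 0) = 1
n7 = NOT(n6) = NOT 1 = 0
n8 = NOT(n7) = NOT 0 = 1
n9 = NAND(D, n8) = NAND(0, 1) = 1
n10 = NOT(n9) = NOT 1 = 0
n11 = XOR(n7, n10) = XOR(0, 0) = 0
So n10 = 0 and n11 = 0.

A=0, B=0, C=1, D=0, E=1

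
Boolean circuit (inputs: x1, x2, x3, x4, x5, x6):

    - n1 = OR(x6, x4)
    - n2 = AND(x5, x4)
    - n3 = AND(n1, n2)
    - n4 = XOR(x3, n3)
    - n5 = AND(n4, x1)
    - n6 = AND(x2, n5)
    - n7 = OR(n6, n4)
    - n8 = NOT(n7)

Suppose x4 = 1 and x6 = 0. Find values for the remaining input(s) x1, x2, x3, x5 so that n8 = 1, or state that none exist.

n8 = NOT(n7) must be 1, so n7 = 0.
n7 = OR(n6, n4) must be 0, so both n6 = 0 and n4 = 0.
Check with x4 = 1 and x6 = 0 and x1=0, x2=1, x3=1, x5=1:
n1 = OR(x6, x4) = OR(0, 1) = 1
n2 = AND(x5, x4) = AND(1, 1) = 1
n3 = AND(n1, n2) = AND(1, 1) = 1
n4 = XOR(x3, n3) = XOR(1, 1) = 0
n5 = AND(n4, x1) = AND(0, 0) = 0
n6 = AND(x2, n5) = AND(1, 0) = 0
n7 = OR(n6, n4) = OR(0, 0) = 0
n8 = NOT(n7) = NOT 0 = 1
So n8 = 1.

x1=0 x2=1 x3=1 x5=1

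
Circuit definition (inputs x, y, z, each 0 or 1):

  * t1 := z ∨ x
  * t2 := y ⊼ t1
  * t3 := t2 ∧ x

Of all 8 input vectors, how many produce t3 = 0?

6

t3 = t2 ∧ x must be 0, so at least one of t2, x is 0.
Satisfying assignments:
  x=0, y=0, z=0
  x=0, y=0, z=1
  x=0, y=1, z=0
  x=0, y=1, z=1
  x=1, y=1, z=0
  x=1, y=1, z=1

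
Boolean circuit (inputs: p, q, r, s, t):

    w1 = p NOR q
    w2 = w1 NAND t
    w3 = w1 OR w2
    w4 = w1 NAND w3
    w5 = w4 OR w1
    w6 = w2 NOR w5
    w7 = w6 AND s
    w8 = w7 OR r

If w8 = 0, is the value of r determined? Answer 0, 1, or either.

0

w8 = w7 OR r must be 0, so both w7 = 0 and r = 0.
w7 = w6 AND s must be 0, so at least one of w6, s is 0.
Every assignment with w8 = 0 has r = 0; there are 16 such assignment(s).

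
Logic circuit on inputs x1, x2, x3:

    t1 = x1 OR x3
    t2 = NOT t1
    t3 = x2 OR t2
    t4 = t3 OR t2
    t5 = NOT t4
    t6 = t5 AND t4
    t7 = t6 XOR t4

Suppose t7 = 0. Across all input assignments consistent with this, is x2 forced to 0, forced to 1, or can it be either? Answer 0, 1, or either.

0

t7 = t6 XOR t4 must be 0, so t6 and t4 are equal.
Every assignment with t7 = 0 has x2 = 0; there are 3 such assignment(s).
  x1=0, x2=0, x3=1
  x1=1, x2=0, x3=0
  x1=1, x2=0, x3=1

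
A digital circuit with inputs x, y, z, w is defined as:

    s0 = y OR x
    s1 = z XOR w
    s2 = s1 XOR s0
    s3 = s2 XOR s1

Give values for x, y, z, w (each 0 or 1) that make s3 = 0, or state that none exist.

x=0, y=0, z=0, w=1

s3 = s2 XOR s1 must be 0, so s2 and s1 are equal.
Check with x=0, y=0, z=0, w=1:
s0 = y OR x = 0 OR 0 = 0
s1 = z XOR w = 0 XOR 1 = 1
s2 = s1 XOR s0 = 1 XOR 0 = 1
s3 = s2 XOR s1 = 1 XOR 1 = 0
So s3 = 0 as required.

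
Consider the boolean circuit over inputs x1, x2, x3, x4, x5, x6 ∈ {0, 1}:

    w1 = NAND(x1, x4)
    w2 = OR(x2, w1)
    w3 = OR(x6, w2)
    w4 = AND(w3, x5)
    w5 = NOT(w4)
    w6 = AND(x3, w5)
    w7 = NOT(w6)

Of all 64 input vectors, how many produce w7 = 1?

w7 = NOT(w6) must be 1, so w6 = 0.
w6 = AND(x3, w5) must be 0, so at least one of x3, w5 is 0.
Enumerating the 64 input combinations, 47 give w7 = 1 and 17 give w7 = 0.

47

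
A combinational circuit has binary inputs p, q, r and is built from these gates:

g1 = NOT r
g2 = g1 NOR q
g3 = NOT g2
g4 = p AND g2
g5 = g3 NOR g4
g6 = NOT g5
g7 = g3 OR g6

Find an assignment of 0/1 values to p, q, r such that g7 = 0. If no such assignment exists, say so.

g7 = g3 OR g6 must be 0, so both g3 = 0 and g6 = 0.
g3 = NOT g2 must be 0, so g2 = 1.
g6 = NOT g5 must be 0, so g5 = 1.
Check with p=0 q=0 r=1:
g1 = NOT r = NOT 1 = 0
g2 = g1 NOR q = 0 NOR 0 = 1
g3 = NOT g2 = NOT 1 = 0
g4 = p AND g2 = 0 AND 1 = 0
g5 = g3 NOR g4 = 0 NOR 0 = 1
g6 = NOT g5 = NOT 1 = 0
g7 = g3 OR g6 = 0 OR 0 = 0
So g7 = 0 as required.

p=0 q=0 r=1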